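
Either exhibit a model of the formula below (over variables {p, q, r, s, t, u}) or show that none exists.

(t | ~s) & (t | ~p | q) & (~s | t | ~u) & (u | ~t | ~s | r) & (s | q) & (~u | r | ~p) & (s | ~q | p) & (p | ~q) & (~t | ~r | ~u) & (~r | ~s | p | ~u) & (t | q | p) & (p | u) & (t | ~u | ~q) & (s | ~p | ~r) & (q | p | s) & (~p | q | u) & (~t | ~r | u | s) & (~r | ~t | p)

Try t = 1.
Try s = 1.
Try u = 0.
The clause (r) is unit, so r = 1.
The clause (p) is unit, so p = 1.
The clause (q) is unit, so q = 1.
This assignment satisfies each clause.

p=1,  q=1,  r=1,  s=1,  t=1,  u=0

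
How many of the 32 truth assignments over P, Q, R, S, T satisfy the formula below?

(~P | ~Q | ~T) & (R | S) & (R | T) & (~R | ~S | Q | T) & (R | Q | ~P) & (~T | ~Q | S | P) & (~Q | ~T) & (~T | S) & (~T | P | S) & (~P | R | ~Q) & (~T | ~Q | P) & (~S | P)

6

There are 2^5 = 32 truth assignments over (P, Q, R, S, T).
Split on Q. With Q = 1, the clauses containing Q are satisfied and ~Q drops from the rest; 3 of the 2^4 = 16 assignments to the other variables satisfy what remains.
With Q = 0, by the same count on the reduced clause set, 3 assignments work.
Total: 3 + 3 = 6.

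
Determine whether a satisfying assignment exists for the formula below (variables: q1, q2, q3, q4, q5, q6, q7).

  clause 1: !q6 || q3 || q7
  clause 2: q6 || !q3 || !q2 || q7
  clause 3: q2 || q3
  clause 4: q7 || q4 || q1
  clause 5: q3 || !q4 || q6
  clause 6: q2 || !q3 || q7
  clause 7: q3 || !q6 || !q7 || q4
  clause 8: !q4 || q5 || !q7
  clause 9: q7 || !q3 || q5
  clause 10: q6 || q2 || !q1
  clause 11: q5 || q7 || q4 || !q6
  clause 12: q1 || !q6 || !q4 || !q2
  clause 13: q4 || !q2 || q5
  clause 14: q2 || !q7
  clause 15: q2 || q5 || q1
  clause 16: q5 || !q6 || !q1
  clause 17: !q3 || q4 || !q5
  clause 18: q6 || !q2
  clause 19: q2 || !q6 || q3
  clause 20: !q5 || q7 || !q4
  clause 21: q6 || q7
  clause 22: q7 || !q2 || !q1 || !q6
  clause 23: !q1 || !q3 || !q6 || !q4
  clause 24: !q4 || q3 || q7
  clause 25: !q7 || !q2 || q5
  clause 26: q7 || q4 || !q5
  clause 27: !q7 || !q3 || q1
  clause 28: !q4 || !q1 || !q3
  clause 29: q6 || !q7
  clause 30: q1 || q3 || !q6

Satisfiable

Try q2 = true.
The clause (q6) is unit, so q6 = true.
Try q3 = false.
The clause (q7) is unit, so q7 = true.
The clause (q4) is unit, so q4 = true.
The clause (q5) is unit, so q5 = true.
The clause (q1) is unit, so q1 = true.
This assignment satisfies each clause.
A satisfying assignment: q1: true,  q2: true,  q3: false,  q4: true,  q5: true,  q6: true,  q7: true.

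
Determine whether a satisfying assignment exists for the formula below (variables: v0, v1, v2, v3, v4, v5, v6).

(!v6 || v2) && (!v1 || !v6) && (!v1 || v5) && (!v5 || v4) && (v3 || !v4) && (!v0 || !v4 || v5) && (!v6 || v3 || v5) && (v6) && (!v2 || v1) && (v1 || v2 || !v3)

No, unsatisfiable

The clause (v6) is unit, so v6 = true.
The clause (v2) is unit, so v2 = true.
The clause (!v1) is unit, so v1 = false.
That conflicts with the unit clause (v1).
No assignment satisfies every clause.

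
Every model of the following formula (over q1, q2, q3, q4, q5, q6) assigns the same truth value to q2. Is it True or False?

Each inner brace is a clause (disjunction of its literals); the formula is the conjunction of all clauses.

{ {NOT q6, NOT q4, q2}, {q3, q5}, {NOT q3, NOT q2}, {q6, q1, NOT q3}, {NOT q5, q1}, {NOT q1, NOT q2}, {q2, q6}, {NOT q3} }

Suppose q2 = true.
The clause (NOT q3) is unit, so q3 = false.
The clause (q5) is unit, so q5 = true.
The clause (q1) is unit, so q1 = true.
But (NOT q1) is also a unit clause — contradiction.
So every satisfying assignment has q2 = False.

False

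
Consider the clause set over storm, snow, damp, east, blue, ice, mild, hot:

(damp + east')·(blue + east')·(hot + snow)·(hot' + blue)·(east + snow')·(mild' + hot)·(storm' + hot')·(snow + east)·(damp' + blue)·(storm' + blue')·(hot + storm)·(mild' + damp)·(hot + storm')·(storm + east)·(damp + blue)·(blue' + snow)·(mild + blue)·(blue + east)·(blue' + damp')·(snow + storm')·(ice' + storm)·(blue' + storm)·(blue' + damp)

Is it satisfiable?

Branch on damp: set damp = 1.
Unit clause (blue) forces blue = 1.
Now (blue') is unsatisfied and unit — conflict.
That branch fails; take damp = 0 instead.
Unit clause (east') forces east = 0.
Unit clause (snow') forces snow = 0.
Now (snow) is unsatisfied and unit — conflict.
Neither damp = 1 nor damp = 0 works.
No assignment satisfies every clause.

No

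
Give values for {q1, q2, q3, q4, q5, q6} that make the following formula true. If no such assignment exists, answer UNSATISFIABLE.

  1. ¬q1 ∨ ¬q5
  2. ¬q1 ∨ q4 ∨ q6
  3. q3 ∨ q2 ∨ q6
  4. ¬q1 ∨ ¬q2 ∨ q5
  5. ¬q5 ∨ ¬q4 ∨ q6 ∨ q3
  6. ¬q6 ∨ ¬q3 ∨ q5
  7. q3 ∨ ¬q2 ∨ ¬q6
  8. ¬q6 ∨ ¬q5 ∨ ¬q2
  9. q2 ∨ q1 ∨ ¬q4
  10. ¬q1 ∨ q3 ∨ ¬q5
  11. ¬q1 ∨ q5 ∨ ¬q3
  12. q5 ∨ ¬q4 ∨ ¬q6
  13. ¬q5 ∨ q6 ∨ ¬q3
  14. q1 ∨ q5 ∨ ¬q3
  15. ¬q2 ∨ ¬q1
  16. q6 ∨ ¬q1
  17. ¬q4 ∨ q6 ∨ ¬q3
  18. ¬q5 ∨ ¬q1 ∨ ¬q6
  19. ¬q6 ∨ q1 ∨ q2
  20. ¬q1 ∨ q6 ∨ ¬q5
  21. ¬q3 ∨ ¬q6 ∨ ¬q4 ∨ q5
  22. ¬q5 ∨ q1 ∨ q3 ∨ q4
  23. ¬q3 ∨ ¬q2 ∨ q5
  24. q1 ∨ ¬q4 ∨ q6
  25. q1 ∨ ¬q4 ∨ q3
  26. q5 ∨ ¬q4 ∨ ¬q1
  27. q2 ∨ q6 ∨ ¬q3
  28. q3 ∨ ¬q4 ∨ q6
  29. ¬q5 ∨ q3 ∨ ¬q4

q1 ↦ True; q2 ↦ False; q3 ↦ False; q4 ↦ False; q5 ↦ False; q6 ↦ True

Try q1 = True.
(¬q5) alone gives q5 = False.
(¬q2) alone gives q2 = False.
(¬q3) alone gives q3 = False.
(q6) alone gives q6 = True.
(¬q4) alone gives q4 = False.
This assignment satisfies each clause.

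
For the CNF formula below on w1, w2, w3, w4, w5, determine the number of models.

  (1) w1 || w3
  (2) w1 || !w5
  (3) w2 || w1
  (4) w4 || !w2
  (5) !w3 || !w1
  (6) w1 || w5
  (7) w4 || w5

There are 2^5 = 32 truth assignments over (w1, w2, w3, w4, w5).
Split on w1. With w1 = true, the clauses containing w1 are satisfied and !w1 drops from the rest; 5 of the 2^4 = 16 assignments to the other variables satisfy what remains.
With w1 = false, by the same count on the reduced clause set, 0 assignments work.
(One model: w1=T, w2=F, w3=F, w4=F, w5=T.)
Total: 5 + 0 = 5.

5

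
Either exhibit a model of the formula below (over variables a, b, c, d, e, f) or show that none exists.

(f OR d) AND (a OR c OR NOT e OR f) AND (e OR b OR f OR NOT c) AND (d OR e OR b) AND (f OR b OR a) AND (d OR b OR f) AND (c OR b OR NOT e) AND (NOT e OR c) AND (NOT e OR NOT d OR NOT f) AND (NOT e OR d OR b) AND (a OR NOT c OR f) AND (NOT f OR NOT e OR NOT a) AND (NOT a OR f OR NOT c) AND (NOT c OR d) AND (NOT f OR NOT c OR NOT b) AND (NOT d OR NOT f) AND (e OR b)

a=true; b=true; c=false; d=false; e=false; f=true

Try f = true.
From the singleton clause (NOT d), d = false.
From the singleton clause (NOT c), c = false.
From the singleton clause (NOT e), e = false.
From the singleton clause (b), b = true.
No clause remains; a is free.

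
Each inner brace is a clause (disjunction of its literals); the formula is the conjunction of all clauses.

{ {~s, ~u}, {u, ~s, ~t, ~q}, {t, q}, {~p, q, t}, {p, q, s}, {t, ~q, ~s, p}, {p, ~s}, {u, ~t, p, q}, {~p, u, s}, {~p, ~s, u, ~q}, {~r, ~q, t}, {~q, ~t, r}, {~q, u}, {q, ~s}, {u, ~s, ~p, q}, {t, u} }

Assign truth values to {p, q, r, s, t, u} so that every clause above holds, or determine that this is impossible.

Try s = 0.
Try t = 0.
Unit clause (q) forces q = 1.
Unit clause (~r) forces r = 0.
Unit clause (u) forces u = 1.
No clause remains; p is free.

p ↦ 0; q ↦ 1; r ↦ 0; s ↦ 0; t ↦ 0; u ↦ 1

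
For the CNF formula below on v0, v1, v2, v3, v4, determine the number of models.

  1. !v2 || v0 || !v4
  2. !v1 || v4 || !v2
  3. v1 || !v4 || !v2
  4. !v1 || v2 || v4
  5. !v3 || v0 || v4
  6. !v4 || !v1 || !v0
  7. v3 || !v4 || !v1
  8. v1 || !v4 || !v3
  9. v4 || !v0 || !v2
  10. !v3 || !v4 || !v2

There are 2^5 = 32 truth assignments over (v0, v1, v2, v3, v4).
Split on v4. With v4 = true, the clauses containing v4 are satisfied and !v4 drops from the rest; 3 of the 2^4 = 16 assignments to the other variables satisfy what remains.
With v4 = false, by the same count on the reduced clause set, 4 assignments work.
(One model: v0=F, v1=F, v2=F, v3=F, v4=F.)
Total: 3 + 4 = 7.

7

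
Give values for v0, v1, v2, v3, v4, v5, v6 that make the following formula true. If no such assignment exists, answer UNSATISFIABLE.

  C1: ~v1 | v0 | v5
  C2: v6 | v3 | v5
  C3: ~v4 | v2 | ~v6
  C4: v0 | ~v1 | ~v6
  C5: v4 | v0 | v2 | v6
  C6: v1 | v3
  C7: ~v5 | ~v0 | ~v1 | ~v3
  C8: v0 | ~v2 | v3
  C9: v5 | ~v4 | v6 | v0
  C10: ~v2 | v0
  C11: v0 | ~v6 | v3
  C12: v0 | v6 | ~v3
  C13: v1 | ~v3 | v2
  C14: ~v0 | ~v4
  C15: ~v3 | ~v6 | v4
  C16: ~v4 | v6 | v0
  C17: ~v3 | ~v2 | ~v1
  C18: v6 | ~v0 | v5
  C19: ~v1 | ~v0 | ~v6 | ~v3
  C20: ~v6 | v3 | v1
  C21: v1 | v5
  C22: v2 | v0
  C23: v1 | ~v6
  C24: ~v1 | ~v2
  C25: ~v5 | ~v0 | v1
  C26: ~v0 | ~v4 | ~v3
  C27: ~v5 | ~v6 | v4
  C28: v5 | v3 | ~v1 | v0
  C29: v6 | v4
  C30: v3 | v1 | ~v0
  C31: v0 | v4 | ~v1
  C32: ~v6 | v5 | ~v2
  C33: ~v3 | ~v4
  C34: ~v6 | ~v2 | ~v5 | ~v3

v0 ↦ 1,  v1 ↦ 1,  v2 ↦ 0,  v3 ↦ 0,  v4 ↦ 0,  v5 ↦ 0,  v6 ↦ 1

Suppose v1 = 1.
(~v2) alone gives v2 = 0.
(v0) alone gives v0 = 1.
(~v4) alone gives v4 = 0.
(v6) alone gives v6 = 1.
(~v3) alone gives v3 = 0.
(~v5) alone gives v5 = 0.
All clauses are satisfied.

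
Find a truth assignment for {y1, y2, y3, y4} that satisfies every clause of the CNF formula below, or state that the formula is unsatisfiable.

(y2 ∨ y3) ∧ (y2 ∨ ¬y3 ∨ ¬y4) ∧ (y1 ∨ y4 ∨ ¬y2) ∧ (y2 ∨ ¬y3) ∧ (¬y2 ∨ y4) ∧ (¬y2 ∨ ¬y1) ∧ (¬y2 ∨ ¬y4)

UNSATISFIABLE

Try y2 = True.
The clause (y4) is unit, so y4 = True.
Now (¬y4) is unsatisfied and unit — conflict.
That branch fails; take y2 = False instead.
The clause (y3) is unit, so y3 = True.
Now (¬y3) is unsatisfied and unit — conflict.
Either choice for y2 ends in contradiction.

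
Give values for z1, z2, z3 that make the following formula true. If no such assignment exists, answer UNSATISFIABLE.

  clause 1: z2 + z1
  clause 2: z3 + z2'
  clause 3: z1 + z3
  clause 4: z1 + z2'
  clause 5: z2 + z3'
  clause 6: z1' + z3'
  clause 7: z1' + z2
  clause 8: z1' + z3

UNSATISFIABLE

Suppose z2 = 1.
Unit clause (z3) forces z3 = 1.
Unit clause (z1) forces z1 = 1.
Now (z1') is unsatisfied and unit — conflict.
So z2 must be the other value — set z2 = 0.
Unit clause (z1) forces z1 = 1.
Now (z1') is unsatisfied and unit — conflict.
Neither z2 = 1 nor z2 = 0 works.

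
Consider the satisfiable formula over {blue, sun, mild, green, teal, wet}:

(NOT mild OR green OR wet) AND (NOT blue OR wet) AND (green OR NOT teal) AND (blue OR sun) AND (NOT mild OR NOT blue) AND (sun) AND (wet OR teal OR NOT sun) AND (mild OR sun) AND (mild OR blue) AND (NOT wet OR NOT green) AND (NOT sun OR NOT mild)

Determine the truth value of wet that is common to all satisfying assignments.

Suppose wet = false.
From the singleton clause (NOT blue), blue = false.
From the singleton clause (sun), sun = true.
From the singleton clause (teal), teal = true.
From the singleton clause (green), green = true.
From the singleton clause (mild), mild = true.
Now (NOT mild) is unsatisfied and unit — conflict.
So every satisfying assignment has wet = True.

True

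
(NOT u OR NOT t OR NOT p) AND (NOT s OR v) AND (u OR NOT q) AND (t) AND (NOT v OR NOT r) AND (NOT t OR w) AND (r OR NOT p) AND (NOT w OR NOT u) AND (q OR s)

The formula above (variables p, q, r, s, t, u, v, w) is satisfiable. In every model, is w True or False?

True

Suppose w = false.
From the singleton clause (t), t = true.
But (NOT t) is also a unit clause — contradiction.
So every satisfying assignment has w = True.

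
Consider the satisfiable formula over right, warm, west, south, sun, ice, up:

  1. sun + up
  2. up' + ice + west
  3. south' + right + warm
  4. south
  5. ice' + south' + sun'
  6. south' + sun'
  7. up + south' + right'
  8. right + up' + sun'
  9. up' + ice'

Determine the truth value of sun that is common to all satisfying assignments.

Suppose sun = 1.
Unit clause (south) forces south = 1.
Now (south') is unsatisfied and unit — conflict.
So every satisfying assignment has sun = False.

False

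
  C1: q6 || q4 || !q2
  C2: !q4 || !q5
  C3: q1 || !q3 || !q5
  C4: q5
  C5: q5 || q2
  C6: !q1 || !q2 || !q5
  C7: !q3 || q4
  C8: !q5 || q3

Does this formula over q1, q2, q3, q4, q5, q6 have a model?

No, unsatisfiable

From the singleton clause (q5), q5 = true.
From the singleton clause (!q4), q4 = false.
From the singleton clause (!q3), q3 = false.
But (q3) is also a unit clause — contradiction.
No assignment satisfies every clause.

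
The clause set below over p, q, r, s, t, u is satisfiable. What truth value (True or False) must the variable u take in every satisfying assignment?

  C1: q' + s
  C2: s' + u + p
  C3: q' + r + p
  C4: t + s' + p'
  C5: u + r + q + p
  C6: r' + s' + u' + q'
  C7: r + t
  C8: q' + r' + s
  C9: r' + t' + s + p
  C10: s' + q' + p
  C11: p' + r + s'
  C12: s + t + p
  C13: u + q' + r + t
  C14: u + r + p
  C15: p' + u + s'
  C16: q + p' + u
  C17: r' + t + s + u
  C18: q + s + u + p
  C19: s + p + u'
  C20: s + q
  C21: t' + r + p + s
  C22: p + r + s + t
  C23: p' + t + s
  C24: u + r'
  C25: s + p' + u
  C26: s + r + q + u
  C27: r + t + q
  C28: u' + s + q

Suppose u = 0.
Unit clause (r') forces r = 0.
Unit clause (t) forces t = 1.
Unit clause (p) forces p = 1.
Unit clause (s') forces s = 0.
But (s) is also a unit clause — contradiction.
So every satisfying assignment has u = True.

True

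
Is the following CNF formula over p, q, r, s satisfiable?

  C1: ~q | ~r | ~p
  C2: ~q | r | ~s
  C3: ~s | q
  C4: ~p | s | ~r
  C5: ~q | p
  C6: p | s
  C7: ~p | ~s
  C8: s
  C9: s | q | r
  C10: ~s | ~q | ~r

No, unsatisfiable

The clause (s) is unit, so s = 1.
The clause (q) is unit, so q = 1.
The clause (r) is unit, so r = 1.
Now (~r) is unsatisfied and unit — conflict.
No assignment satisfies every clause.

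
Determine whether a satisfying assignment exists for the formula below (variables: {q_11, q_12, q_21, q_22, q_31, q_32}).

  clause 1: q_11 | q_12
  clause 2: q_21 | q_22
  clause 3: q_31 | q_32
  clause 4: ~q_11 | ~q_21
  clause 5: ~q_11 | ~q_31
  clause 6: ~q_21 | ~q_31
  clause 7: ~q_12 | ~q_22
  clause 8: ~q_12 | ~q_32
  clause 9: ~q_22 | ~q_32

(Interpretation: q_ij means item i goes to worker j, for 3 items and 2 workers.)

Try q_11 = 1.
(~q_21) alone gives q_21 = 0.
(q_22) alone gives q_22 = 1.
(~q_31) alone gives q_31 = 0.
(q_32) alone gives q_32 = 1.
But (~q_32) is also a unit clause — contradiction.
So q_11 must be the other value — set q_11 = 0.
(q_12) alone gives q_12 = 1.
(~q_22) alone gives q_22 = 0.
(q_21) alone gives q_21 = 1.
(~q_31) alone gives q_31 = 0.
(q_32) alone gives q_32 = 1.
But (~q_32) is also a unit clause — contradiction.
Both values of q_11 lead to a conflict.
No assignment satisfies every clause.

No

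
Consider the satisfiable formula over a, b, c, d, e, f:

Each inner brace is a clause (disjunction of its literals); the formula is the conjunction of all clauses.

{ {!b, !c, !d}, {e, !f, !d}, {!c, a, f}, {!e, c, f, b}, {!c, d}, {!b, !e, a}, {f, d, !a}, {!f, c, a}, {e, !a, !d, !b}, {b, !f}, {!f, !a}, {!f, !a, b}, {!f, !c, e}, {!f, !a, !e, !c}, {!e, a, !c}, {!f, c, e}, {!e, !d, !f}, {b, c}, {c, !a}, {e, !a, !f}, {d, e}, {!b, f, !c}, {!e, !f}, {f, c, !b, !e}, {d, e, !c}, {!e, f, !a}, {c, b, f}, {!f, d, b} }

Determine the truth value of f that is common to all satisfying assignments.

False

Suppose f = true.
(b) alone gives b = true.
(!a) alone gives a = false.
(!e) alone gives e = false.
(!d) alone gives d = false.
But (d) is also a unit clause — contradiction.
So every satisfying assignment has f = False.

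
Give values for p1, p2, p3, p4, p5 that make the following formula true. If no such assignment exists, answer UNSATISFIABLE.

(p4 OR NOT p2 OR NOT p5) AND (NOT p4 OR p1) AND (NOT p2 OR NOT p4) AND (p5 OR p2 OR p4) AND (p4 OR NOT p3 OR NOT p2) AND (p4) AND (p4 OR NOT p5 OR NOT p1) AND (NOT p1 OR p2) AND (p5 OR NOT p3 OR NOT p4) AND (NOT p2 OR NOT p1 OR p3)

(p4) alone gives p4 = true.
(p1) alone gives p1 = true.
(NOT p2) alone gives p2 = false.
Now (p2) is unsatisfied and unit — conflict.

UNSATISFIABLE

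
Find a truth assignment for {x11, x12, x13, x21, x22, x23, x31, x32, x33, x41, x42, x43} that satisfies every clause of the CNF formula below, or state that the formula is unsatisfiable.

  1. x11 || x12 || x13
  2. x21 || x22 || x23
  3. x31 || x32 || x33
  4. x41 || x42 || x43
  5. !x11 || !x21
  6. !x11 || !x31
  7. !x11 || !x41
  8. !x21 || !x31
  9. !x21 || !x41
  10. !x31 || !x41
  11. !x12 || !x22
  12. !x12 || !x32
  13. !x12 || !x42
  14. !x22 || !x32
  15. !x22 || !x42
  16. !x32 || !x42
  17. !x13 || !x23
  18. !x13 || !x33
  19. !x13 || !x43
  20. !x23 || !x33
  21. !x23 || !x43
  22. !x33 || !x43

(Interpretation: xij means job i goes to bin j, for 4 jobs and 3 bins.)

Suppose x11 = false.
Suppose x12 = true.
The clause (!x22) is unit, so x22 = false.
The clause (!x32) is unit, so x32 = false.
The clause (!x42) is unit, so x42 = false.
Suppose x21 = true.
The clause (!x31) is unit, so x31 = false.
The clause (x33) is unit, so x33 = true.
The clause (!x41) is unit, so x41 = false.
The clause (x43) is unit, so x43 = true.
Now (!x43) is unsatisfied and unit — conflict.
Undo x21 and try x21 = false.
The clause (x23) is unit, so x23 = true.
The clause (!x13) is unit, so x13 = false.
The clause (!x33) is unit, so x33 = false.
The clause (x31) is unit, so x31 = true.
The clause (!x41) is unit, so x41 = false.
The clause (x43) is unit, so x43 = true.
Now (!x43) is unsatisfied and unit — conflict.
Neither x21 = true nor x21 = false works.
Undo x12 and try x12 = false.
The clause (x13) is unit, so x13 = true.
The clause (!x23) is unit, so x23 = false.
The clause (!x33) is unit, so x33 = false.
The clause (!x43) is unit, so x43 = false.
Suppose x21 = true.
The clause (!x31) is unit, so x31 = false.
The clause (x32) is unit, so x32 = true.
The clause (!x41) is unit, so x41 = false.
The clause (x42) is unit, so x42 = true.
Now (!x42) is unsatisfied and unit — conflict.
Undo x21 and try x21 = false.
The clause (x22) is unit, so x22 = true.
The clause (!x32) is unit, so x32 = false.
The clause (x31) is unit, so x31 = true.
The clause (!x41) is unit, so x41 = false.
The clause (x42) is unit, so x42 = true.
Now (!x42) is unsatisfied and unit — conflict.
Neither x21 = true nor x21 = false works.
Neither x12 = true nor x12 = false works.
Undo x11 and try x11 = true.
The clause (!x21) is unit, so x21 = false.
The clause (!x31) is unit, so x31 = false.
The clause (!x41) is unit, so x41 = false.
Suppose x22 = true.
The clause (!x12) is unit, so x12 = false.
The clause (!x32) is unit, so x32 = false.
The clause (x33) is unit, so x33 = true.
The clause (!x42) is unit, so x42 = false.
The clause (x43) is unit, so x43 = true.
Now (!x43) is unsatisfied and unit — conflict.
Undo x22 and try x22 = false.
The clause (x23) is unit, so x23 = true.
The clause (!x13) is unit, so x13 = false.
The clause (!x33) is unit, so x33 = false.
The clause (x32) is unit, so x32 = true.
The clause (!x12) is unit, so x12 = false.
The clause (!x42) is unit, so x42 = false.
The clause (x43) is unit, so x43 = true.
Now (!x43) is unsatisfied and unit — conflict.
Neither x22 = true nor x22 = false works.
Neither x11 = true nor x11 = false works.

UNSATISFIABLE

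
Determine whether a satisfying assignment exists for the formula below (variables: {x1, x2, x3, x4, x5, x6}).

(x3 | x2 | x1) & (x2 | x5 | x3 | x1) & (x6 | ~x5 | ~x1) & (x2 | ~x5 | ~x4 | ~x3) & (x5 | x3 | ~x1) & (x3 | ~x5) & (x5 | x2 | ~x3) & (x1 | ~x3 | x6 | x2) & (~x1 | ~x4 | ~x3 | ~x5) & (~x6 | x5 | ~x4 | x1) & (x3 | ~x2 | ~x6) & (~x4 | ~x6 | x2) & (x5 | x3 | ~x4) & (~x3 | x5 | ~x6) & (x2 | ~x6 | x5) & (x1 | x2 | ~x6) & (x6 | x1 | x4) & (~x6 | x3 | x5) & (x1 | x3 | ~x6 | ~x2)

Suppose x3 = 1.
Suppose x5 = 1.
Suppose x6 = 0.
From the singleton clause (~x1), x1 = 0.
From the singleton clause (x2), x2 = 1.
From the singleton clause (x4), x4 = 1.
All clauses are satisfied.
A satisfying assignment: x1 ↦ 0,  x2 ↦ 1,  x3 ↦ 1,  x4 ↦ 1,  x5 ↦ 1,  x6 ↦ 0.

Satisfiable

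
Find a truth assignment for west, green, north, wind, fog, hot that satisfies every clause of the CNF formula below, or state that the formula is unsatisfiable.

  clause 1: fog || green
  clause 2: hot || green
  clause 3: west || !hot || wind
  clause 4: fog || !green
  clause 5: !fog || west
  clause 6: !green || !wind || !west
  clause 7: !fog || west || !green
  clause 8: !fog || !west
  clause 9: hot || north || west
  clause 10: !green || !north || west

UNSATISFIABLE

Branch on fog: set fog = true.
From the singleton clause (west), west = true.
But (!west) is also a unit clause — contradiction.
Backtrack on fog: now try fog = false.
From the singleton clause (green), green = true.
But (!green) is also a unit clause — contradiction.
Both values of fog lead to a conflict.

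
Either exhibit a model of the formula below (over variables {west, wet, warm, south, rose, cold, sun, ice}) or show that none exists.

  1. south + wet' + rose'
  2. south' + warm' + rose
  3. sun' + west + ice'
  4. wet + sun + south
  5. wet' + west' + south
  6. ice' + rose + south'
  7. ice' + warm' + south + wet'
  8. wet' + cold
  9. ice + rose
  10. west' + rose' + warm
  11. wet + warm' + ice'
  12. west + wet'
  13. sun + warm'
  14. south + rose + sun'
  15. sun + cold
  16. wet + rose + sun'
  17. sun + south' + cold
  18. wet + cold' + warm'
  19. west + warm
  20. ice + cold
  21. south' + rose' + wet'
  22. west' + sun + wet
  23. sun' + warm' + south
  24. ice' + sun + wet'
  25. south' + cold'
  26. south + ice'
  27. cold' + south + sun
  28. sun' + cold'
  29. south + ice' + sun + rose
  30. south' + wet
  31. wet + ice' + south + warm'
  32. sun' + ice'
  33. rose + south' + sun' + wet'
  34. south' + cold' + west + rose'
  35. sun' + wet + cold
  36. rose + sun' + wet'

UNSATISFIABLE

Case wet = 0:
(south') alone gives south = 0.
(sun) alone gives sun = 1.
(rose) alone gives rose = 1.
(warm') alone gives warm = 0.
(west') alone gives west = 0.
Now (west) is unsatisfied and unit — conflict.
Backtrack on wet: now try wet = 1.
(cold) alone gives cold = 1.
(west) alone gives west = 1.
(south) alone gives south = 1.
Now (south') is unsatisfied and unit — conflict.
Both values of wet lead to a conflict.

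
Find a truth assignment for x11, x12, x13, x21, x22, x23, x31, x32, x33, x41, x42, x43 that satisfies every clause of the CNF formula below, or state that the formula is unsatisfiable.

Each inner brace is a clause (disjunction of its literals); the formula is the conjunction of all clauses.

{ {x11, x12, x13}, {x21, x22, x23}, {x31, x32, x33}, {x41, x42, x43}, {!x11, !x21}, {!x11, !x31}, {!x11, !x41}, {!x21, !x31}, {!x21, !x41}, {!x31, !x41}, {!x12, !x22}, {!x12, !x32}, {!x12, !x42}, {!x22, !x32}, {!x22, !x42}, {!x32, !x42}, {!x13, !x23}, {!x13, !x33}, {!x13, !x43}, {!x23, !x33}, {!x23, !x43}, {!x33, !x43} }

Try x11 = false.
Try x12 = true.
From the singleton clause (!x22), x22 = false.
From the singleton clause (!x32), x32 = false.
From the singleton clause (!x42), x42 = false.
Try x21 = true.
From the singleton clause (!x31), x31 = false.
From the singleton clause (x33), x33 = true.
From the singleton clause (!x41), x41 = false.
From the singleton clause (x43), x43 = true.
That conflicts with the unit clause (!x43).
That branch fails; take x21 = false instead.
From the singleton clause (x23), x23 = true.
From the singleton clause (!x13), x13 = false.
From the singleton clause (!x33), x33 = false.
From the singleton clause (x31), x31 = true.
From the singleton clause (!x41), x41 = false.
From the singleton clause (x43), x43 = true.
That conflicts with the unit clause (!x43).
Either choice for x21 ends in contradiction.
That branch fails; take x12 = false instead.
From the singleton clause (x13), x13 = true.
From the singleton clause (!x23), x23 = false.
From the singleton clause (!x33), x33 = false.
From the singleton clause (!x43), x43 = false.
Try x21 = true.
From the singleton clause (!x31), x31 = false.
From the singleton clause (x32), x32 = true.
From the singleton clause (!x41), x41 = false.
From the singleton clause (x42), x42 = true.
That conflicts with the unit clause (!x42).
That branch fails; take x21 = false instead.
From the singleton clause (x22), x22 = true.
From the singleton clause (!x32), x32 = false.
From the singleton clause (x31), x31 = true.
From the singleton clause (!x41), x41 = false.
From the singleton clause (x42), x42 = true.
That conflicts with the unit clause (!x42).
Either choice for x21 ends in contradiction.
Either choice for x12 ends in contradiction.
That branch fails; take x11 = true instead.
From the singleton clause (!x21), x21 = false.
From the singleton clause (!x31), x31 = false.
From the singleton clause (!x41), x41 = false.
Try x22 = true.
From the singleton clause (!x12), x12 = false.
From the singleton clause (!x32), x32 = false.
From the singleton clause (x33), x33 = true.
From the singleton clause (!x42), x42 = false.
From the singleton clause (x43), x43 = true.
That conflicts with the unit clause (!x43).
That branch fails; take x22 = false instead.
From the singleton clause (x23), x23 = true.
From the singleton clause (!x13), x13 = false.
From the singleton clause (!x33), x33 = false.
From the singleton clause (x32), x32 = true.
From the singleton clause (!x12), x12 = false.
From the singleton clause (!x42), x42 = false.
From the singleton clause (x43), x43 = true.
That conflicts with the unit clause (!x43).
Either choice for x22 ends in contradiction.
Either choice for x11 ends in contradiction.

UNSATISFIABLE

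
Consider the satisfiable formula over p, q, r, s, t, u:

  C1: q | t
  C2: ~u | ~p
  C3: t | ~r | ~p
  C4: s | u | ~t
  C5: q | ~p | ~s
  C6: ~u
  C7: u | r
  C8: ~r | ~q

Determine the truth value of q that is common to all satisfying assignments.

False

Suppose q = 1.
From the singleton clause (~u), u = 0.
From the singleton clause (r), r = 1.
But (~r) is also a unit clause — contradiction.
So every satisfying assignment has q = False.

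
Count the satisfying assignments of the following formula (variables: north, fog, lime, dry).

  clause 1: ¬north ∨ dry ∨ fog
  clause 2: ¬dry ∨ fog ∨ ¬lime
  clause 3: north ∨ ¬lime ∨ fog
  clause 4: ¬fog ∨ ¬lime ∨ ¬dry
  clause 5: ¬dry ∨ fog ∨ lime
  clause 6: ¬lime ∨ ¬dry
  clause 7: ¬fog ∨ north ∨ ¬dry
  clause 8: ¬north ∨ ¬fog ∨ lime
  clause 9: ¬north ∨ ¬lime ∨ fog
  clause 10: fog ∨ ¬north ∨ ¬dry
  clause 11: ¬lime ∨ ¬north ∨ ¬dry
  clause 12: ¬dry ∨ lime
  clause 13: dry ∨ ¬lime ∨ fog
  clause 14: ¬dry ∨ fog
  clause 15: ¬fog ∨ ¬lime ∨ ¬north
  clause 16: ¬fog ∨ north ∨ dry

There are 2^4 = 16 truth assignments over (north, fog, lime, dry).
Split on lime. With lime = True, the clauses containing lime are satisfied and ¬lime drops from the rest; 0 of the 2^3 = 8 assignments to the other variables satisfy what remains.
With lime = False, by the same count on the reduced clause set, 1 assignment works.
(One model: north=F, fog=F, lime=F, dry=F.)
Total: 0 + 1 = 1.

1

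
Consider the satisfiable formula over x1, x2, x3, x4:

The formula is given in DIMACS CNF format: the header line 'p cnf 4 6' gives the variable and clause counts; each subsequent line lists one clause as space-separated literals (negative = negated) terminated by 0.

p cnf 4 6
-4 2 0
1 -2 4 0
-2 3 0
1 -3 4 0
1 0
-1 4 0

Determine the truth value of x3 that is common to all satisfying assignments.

True

Suppose x3 = False.
(¬x2) alone gives x2 = False.
(¬x4) alone gives x4 = False.
(x1) alone gives x1 = True.
That conflicts with the unit clause (¬x1).
So every satisfying assignment has x3 = True.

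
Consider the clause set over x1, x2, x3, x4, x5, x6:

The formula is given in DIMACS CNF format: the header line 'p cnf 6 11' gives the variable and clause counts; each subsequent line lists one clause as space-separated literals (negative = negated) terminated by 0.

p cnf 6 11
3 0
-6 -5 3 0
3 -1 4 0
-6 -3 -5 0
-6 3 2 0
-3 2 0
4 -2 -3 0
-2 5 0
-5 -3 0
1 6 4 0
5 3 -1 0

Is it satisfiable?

No

Unit clause (x3) forces x3 = True.
Unit clause (x2) forces x2 = True.
Unit clause (x4) forces x4 = True.
Unit clause (x5) forces x5 = True.
But (¬x5) is also a unit clause — contradiction.
No assignment satisfies every clause.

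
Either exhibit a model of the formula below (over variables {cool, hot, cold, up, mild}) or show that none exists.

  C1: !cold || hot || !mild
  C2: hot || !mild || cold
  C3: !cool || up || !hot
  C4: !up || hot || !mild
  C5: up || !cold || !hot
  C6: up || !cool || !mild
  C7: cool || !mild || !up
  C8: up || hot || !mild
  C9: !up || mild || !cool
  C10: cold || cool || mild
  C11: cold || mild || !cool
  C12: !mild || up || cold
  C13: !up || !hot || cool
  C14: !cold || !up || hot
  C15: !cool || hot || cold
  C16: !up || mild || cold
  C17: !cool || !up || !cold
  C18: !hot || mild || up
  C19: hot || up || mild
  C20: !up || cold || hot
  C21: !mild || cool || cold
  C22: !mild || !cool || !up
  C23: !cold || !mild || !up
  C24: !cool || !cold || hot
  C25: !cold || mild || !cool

Branch on cold: set cold = false.
Branch on hot: set hot = true.
Branch on cool: set cool = false.
The clause (mild) is unit, so mild = true.
Now (!mild) is unsatisfied and unit — conflict.
Backtrack on cool: now try cool = true.
The clause (up) is unit, so up = true.
The clause (mild) is unit, so mild = true.
Now (!mild) is unsatisfied and unit — conflict.
Either choice for cool ends in contradiction.
Backtrack on hot: now try hot = false.
The clause (!mild) is unit, so mild = false.
The clause (cool) is unit, so cool = true.
Now (!cool) is unsatisfied and unit — conflict.
Either choice for hot ends in contradiction.
Backtrack on cold: now try cold = true.
Branch on hot: set hot = true.
The clause (up) is unit, so up = true.
The clause (cool) is unit, so cool = true.
Now (!cool) is unsatisfied and unit — conflict.
Backtrack on hot: now try hot = false.
The clause (!mild) is unit, so mild = false.
The clause (!up) is unit, so up = false.
Now (up) is unsatisfied and unit — conflict.
Either choice for hot ends in contradiction.
Either choice for cold ends in contradiction.

UNSATISFIABLE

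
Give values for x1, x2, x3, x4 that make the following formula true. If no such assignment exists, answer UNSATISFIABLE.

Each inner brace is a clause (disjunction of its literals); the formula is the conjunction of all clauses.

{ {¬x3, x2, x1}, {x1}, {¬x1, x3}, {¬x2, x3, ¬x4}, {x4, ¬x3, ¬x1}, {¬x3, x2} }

x1=True; x2=True; x3=True; x4=True

(x1) alone gives x1 = True.
(x3) alone gives x3 = True.
(x4) alone gives x4 = True.
(x2) alone gives x2 = True.
This assignment satisfies each clause.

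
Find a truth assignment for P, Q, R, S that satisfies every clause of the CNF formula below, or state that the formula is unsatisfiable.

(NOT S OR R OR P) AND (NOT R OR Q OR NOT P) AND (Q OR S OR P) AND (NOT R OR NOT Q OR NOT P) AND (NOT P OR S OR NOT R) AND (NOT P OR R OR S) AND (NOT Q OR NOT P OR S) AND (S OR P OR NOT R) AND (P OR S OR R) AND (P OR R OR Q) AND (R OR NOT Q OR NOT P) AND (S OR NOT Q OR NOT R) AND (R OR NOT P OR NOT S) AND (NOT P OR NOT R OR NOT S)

Suppose S = true.
Suppose R = true.
Unit clause (NOT P) forces P = false.
All clauses hold; Q can take either value.

P=false,  Q=true,  R=true,  S=true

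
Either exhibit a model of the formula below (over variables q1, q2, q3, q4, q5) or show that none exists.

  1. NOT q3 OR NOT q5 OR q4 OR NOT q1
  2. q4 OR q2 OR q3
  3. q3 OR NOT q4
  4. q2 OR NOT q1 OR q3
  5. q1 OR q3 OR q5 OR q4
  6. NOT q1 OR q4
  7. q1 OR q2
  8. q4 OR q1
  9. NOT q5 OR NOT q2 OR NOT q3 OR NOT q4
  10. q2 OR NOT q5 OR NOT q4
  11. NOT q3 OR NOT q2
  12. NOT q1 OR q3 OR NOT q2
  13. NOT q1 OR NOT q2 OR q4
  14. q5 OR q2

UNSATISFIABLE

Try q3 = true.
The clause (NOT q2) is unit, so q2 = false.
The clause (q1) is unit, so q1 = true.
The clause (q4) is unit, so q4 = true.
The clause (NOT q5) is unit, so q5 = false.
That conflicts with the unit clause (q5).
That branch fails; take q3 = false instead.
The clause (NOT q4) is unit, so q4 = false.
The clause (q2) is unit, so q2 = true.
The clause (NOT q1) is unit, so q1 = false.
That conflicts with the unit clause (q1).
Neither q3 = true nor q3 = false works.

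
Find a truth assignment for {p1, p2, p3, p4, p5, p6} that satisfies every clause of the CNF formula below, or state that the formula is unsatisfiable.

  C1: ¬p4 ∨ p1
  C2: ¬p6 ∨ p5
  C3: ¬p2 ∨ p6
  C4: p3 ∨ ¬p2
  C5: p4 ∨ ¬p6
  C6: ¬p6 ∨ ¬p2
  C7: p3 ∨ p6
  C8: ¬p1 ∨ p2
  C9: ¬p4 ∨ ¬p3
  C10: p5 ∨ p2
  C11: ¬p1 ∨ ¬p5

Case p4 = False:
Unit clause (¬p6) forces p6 = False.
Unit clause (¬p2) forces p2 = False.
Unit clause (p3) forces p3 = True.
Unit clause (¬p1) forces p1 = False.
Unit clause (p5) forces p5 = True.
Every clause now holds.

p1 ↦ False,  p2 ↦ False,  p3 ↦ True,  p4 ↦ False,  p5 ↦ True,  p6 ↦ False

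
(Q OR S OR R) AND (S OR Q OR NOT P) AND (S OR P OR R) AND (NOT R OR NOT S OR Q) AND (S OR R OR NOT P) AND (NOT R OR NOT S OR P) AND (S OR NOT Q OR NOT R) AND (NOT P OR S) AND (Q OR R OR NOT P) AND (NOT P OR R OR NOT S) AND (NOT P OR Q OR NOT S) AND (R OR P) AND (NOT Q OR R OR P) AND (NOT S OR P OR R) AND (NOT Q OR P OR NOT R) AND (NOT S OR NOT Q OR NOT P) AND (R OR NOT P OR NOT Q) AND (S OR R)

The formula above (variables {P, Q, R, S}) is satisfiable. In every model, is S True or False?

False

Suppose S = true.
Suppose R = false.
Unit clause (NOT P) forces P = false.
But (P) is also a unit clause — contradiction.
That branch fails; take R = true instead.
Unit clause (Q) forces Q = true.
Unit clause (P) forces P = true.
But (NOT P) is also a unit clause — contradiction.
Neither R = true nor R = false works.
So every satisfying assignment has S = False.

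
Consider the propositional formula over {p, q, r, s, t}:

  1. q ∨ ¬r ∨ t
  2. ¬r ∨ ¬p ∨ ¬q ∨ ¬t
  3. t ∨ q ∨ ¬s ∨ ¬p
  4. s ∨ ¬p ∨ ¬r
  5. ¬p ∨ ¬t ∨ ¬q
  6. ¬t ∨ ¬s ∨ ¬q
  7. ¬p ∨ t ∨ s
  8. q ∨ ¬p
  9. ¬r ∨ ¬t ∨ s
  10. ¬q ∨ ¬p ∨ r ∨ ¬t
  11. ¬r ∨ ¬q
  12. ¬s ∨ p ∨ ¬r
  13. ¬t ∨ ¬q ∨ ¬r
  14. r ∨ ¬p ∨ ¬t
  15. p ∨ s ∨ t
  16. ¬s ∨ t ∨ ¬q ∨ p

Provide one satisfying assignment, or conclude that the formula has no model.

p=False; q=False; r=False; s=True; t=True

Branch on q: set q = False.
Unit clause (¬p) forces p = False.
Branch on r: set r = False.
Branch on s: set s = True.
No clause remains; t is free.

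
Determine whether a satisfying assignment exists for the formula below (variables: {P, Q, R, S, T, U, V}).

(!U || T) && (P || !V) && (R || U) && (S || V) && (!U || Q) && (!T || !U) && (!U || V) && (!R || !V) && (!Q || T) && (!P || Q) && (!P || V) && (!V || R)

Suppose U = false.
Unit clause (R) forces R = true.
Unit clause (!V) forces V = false.
Unit clause (S) forces S = true.
Unit clause (!P) forces P = false.
Suppose Q = false.
No clause remains; T is free.
A satisfying assignment: P=false,  Q=false,  R=true,  S=true,  T=true,  U=false,  V=false.

Yes, satisfiable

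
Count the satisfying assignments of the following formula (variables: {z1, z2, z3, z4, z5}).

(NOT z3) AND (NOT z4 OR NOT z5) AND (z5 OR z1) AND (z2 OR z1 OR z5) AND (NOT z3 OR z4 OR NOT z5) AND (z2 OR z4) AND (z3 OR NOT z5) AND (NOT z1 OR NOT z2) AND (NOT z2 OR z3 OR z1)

1

There are 2^5 = 32 truth assignments over (z1, z2, z3, z4, z5).
Split on z3. With z3 = true, the clauses containing z3 are satisfied and NOT z3 drops from the rest; 0 of the 2^4 = 16 assignments to the other variables satisfy what remains.
With z3 = false, by the same count on the reduced clause set, 1 assignment works.
Total: 0 + 1 = 1.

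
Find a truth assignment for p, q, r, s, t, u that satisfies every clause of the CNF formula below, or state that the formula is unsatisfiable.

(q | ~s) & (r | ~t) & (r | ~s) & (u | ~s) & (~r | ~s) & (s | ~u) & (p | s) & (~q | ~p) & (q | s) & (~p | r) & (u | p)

Suppose q = 1.
(~p) alone gives p = 0.
(s) alone gives s = 1.
(r) alone gives r = 1.
But (~r) is also a unit clause — contradiction.
Undo q and try q = 0.
(~s) alone gives s = 0.
But (s) is also a unit clause — contradiction.
Both values of q lead to a conflict.

UNSATISFIABLE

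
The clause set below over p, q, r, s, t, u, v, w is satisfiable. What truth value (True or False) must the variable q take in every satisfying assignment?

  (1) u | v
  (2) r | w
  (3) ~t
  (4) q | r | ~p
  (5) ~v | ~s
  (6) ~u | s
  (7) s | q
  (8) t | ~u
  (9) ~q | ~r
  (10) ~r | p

Suppose q = 0.
The clause (~t) is unit, so t = 0.
The clause (s) is unit, so s = 1.
The clause (~v) is unit, so v = 0.
The clause (u) is unit, so u = 1.
Now (~u) is unsatisfied and unit — conflict.
So every satisfying assignment has q = True.

True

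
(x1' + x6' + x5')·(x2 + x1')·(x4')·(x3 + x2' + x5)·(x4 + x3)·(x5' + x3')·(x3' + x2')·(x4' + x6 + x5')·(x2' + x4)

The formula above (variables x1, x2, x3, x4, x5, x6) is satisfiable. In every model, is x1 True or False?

False

Suppose x1 = 1.
(x2) alone gives x2 = 1.
(x4') alone gives x4 = 0.
But (x4) is also a unit clause — contradiction.
So every satisfying assignment has x1 = False.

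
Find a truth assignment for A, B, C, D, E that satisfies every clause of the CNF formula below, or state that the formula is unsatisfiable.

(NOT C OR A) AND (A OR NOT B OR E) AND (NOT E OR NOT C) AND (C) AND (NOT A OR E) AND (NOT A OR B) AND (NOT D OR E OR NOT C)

(C) alone gives C = true.
(A) alone gives A = true.
(NOT E) alone gives E = false.
Now (E) is unsatisfied and unit — conflict.

UNSATISFIABLE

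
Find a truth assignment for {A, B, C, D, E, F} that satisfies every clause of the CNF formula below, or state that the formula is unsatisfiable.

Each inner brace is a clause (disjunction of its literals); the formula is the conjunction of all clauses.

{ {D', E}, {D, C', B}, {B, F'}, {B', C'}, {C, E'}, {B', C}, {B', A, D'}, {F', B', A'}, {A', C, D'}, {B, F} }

Suppose D = 0.
Suppose C = 0.
Unit clause (E') forces E = 0.
Unit clause (B') forces B = 0.
Unit clause (F') forces F = 0.
But (F) is also a unit clause — contradiction.
So C must be the other value — set C = 1.
Unit clause (B) forces B = 1.
But (B') is also a unit clause — contradiction.
Neither C = 1 nor C = 0 works.
So D must be the other value — set D = 1.
Unit clause (E) forces E = 1.
Unit clause (C) forces C = 1.
Unit clause (B') forces B = 0.
Unit clause (F') forces F = 0.
But (F) is also a unit clause — contradiction.
Neither D = 1 nor D = 0 works.

UNSATISFIABLE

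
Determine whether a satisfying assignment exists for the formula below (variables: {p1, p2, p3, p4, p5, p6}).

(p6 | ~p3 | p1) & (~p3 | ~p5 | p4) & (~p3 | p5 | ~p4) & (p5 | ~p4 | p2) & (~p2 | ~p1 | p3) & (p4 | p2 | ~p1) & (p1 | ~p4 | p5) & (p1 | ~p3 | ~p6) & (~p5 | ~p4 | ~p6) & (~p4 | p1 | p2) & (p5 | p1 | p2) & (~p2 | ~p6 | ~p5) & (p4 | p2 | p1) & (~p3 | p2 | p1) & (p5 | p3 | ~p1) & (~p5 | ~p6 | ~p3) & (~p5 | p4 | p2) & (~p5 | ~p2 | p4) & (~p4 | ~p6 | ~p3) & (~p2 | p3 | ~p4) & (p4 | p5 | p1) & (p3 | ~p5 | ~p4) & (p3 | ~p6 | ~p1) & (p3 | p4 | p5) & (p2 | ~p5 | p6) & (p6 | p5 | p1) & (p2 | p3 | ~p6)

Suppose p6 = 0.
Suppose p3 = 1.
Unit clause (p1) forces p1 = 1.
Suppose p5 = 1.
Unit clause (p4) forces p4 = 1.
Unit clause (p2) forces p2 = 1.
All clauses are satisfied.
A satisfying assignment: p1: 1,  p2: 1,  p3: 1,  p4: 1,  p5: 1,  p6: 0.

Satisfiable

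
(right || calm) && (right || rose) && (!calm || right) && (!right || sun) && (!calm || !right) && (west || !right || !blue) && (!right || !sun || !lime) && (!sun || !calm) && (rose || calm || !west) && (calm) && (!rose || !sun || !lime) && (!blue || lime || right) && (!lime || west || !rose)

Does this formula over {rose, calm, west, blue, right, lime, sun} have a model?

Unit clause (calm) forces calm = true.
Unit clause (right) forces right = true.
That conflicts with the unit clause (!right).
No assignment satisfies every clause.

No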